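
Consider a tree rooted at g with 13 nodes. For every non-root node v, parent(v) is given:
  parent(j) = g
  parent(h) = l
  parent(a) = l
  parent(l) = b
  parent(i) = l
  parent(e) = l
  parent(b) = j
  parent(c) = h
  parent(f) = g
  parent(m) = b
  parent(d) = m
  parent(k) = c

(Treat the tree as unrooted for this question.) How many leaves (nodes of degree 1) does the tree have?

Exactly 6 nodes have a single neighbour: a, d, e, f, i, k.

6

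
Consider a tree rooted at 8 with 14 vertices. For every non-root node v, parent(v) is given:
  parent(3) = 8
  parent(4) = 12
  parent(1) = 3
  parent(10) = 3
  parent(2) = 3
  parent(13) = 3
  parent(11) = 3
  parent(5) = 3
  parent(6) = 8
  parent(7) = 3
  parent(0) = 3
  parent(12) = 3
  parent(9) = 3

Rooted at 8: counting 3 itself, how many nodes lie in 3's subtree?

12

3's subtree: {3, 5, 12, 11, 1, 10, 9, 7, 0, 2, 13, 4}, size 12.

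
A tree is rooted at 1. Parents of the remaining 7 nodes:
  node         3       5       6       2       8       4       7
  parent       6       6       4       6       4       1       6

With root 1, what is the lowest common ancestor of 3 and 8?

Path 3→root: 3 6 4 1; path 8→root: 8 4 1.
First common node: 4.

4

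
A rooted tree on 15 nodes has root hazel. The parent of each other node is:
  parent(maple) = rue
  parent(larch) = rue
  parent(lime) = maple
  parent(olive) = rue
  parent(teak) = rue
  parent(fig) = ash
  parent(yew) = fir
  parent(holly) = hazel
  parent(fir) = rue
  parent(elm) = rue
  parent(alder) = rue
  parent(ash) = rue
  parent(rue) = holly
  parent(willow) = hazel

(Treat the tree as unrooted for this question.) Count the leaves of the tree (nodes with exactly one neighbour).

9

The leaves are alder, elm, fig, larch, lime, olive, teak, willow, yew.
That is 9 leaves.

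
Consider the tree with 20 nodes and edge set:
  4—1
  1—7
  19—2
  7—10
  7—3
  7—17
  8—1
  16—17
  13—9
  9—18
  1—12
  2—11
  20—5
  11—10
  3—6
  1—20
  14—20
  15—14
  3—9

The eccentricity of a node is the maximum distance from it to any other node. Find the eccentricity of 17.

The node farthest from 17 is 19 (15 also at distance 5), via 17 – 7 – 10 – 11 – 2 – 19 — 5 edges.

5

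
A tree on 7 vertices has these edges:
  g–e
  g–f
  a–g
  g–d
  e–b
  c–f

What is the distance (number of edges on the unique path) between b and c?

The path is b - e - g - f - c, which has 4 edges.

4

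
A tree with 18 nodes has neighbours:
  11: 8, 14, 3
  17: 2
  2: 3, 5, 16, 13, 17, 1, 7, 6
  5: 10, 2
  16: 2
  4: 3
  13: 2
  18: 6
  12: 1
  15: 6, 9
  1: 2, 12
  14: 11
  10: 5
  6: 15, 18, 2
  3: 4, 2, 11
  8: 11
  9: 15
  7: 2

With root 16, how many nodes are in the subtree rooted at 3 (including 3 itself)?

3's subtree: {3, 11, 4, 8, 14}, size 5.

5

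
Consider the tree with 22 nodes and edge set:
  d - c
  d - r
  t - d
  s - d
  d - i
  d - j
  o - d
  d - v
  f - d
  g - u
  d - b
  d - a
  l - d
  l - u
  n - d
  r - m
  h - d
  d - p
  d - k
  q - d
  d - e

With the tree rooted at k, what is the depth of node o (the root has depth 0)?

Path from k to o: k – d – o, which has 2 edges.

2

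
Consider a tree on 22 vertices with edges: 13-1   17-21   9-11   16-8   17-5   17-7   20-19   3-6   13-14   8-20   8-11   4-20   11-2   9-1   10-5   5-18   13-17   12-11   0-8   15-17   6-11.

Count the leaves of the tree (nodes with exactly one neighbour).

The leaves are 0, 2, 3, 4, 7, 10, 12, 14, 15, 16, 18, 19, 21.
That is 13 leaves.

13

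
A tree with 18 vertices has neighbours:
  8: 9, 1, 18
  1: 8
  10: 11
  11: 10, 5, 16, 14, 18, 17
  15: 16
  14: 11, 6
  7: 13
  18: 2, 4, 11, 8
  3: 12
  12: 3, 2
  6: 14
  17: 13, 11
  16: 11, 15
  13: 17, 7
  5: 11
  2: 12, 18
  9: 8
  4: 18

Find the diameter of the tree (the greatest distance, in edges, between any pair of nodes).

7

Starting from 7, a farthest node is 3 at distance 7.
One longest path: 7 – 13 – 17 – 11 – 18 – 2 – 12 – 3.
So the diameter is 7.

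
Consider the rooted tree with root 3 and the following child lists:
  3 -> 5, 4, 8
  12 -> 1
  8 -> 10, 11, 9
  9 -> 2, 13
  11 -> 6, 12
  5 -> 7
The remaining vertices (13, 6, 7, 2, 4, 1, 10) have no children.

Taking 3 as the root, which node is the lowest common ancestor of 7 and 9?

Ancestors of 7 (toward the root): 7, 5, 3.
Ancestors of 9: 9, 8, 3.
The deepest node appearing in both lists is 3.

3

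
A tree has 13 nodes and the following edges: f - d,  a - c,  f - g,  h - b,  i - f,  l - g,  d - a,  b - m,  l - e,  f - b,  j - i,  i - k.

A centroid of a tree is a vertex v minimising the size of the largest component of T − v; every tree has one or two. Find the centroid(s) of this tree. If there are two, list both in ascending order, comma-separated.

f

If f is removed the pieces have sizes 3, 3, 3, 3, all ≤ ⌊13/2⌋ = 6.
No neighbour of f does as well, so f is the unique centroid.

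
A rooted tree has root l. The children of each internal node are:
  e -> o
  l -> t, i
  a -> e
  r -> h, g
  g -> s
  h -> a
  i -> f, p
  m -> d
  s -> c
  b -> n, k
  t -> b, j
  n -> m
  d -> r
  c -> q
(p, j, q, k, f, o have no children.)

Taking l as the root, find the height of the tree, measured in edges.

o sits deepest: l-t-b-n-m-d-r-h-a-e-o — 10 edges from the root.

10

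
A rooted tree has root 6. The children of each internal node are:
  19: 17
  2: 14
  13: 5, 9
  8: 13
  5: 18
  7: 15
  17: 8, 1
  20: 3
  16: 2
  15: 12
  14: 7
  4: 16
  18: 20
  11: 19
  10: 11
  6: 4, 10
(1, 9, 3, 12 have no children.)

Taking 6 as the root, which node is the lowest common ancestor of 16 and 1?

Ancestors of 16 (toward the root): 16, 4, 6.
Ancestors of 1: 1, 17, 19, 11, 10, 6.
The deepest node appearing in both lists is 6.

6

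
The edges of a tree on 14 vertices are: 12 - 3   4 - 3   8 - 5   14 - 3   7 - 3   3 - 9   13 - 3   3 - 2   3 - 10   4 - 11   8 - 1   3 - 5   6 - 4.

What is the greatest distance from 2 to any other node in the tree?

The node farthest from 2 is 1, via 2-3-5-8-1 — 4 edges.

4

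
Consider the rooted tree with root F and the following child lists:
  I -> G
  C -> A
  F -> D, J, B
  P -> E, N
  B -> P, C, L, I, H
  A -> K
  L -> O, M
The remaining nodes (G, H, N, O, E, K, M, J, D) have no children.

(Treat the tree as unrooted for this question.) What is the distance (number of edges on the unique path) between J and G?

Walking from J: J–F–B–I–G. Length 4.

4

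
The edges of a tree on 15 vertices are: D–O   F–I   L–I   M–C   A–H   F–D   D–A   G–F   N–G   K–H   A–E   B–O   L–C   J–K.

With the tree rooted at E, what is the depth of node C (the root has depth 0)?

Path from E to C: E – A – D – F – I – L – C, which has 6 edges.

6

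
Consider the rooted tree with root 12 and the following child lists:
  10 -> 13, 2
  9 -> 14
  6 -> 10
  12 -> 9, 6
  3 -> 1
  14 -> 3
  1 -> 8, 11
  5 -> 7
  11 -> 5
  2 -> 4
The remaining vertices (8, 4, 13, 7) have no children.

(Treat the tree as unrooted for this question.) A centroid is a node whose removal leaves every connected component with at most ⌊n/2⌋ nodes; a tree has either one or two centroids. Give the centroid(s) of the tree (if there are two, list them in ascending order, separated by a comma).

9, 14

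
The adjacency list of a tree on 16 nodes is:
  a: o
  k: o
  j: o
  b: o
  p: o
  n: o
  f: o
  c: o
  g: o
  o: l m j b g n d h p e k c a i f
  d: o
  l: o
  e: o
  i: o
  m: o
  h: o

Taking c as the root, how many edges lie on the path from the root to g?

c → o → g — 2 edges.

2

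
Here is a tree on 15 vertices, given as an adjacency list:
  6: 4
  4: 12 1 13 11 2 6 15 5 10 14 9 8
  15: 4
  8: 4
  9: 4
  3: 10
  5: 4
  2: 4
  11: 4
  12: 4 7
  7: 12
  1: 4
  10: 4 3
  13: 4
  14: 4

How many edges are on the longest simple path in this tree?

Starting from 3, a farthest node is 7 at distance 4.
One longest path: 3-10-4-12-7.
So the diameter is 4.

4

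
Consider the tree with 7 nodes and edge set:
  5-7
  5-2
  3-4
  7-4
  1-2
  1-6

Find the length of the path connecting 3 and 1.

5

3 - 4 - 7 - 5 - 2 - 1: 5 edges.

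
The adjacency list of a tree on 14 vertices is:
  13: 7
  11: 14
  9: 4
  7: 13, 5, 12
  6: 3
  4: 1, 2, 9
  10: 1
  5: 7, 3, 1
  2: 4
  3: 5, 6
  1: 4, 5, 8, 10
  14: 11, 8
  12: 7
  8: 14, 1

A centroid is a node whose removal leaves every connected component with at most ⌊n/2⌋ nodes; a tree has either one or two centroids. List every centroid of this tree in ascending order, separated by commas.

Removing 1 splits the tree into components of sizes 6, 3, 3, 1; the largest is 6 ≤ ⌊14/2⌋ = 7.
Every other node leaves some component of size > 7, so the centroid is unique.

1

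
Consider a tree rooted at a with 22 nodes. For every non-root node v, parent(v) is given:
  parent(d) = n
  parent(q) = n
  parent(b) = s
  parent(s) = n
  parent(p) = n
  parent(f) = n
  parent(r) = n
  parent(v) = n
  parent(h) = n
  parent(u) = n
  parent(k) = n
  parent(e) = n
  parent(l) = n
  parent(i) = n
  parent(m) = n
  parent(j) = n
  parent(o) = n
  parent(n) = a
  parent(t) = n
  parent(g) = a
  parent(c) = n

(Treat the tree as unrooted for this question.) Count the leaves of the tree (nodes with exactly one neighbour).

19

The leaves are b, c, d, e, f, g, h, i, j, k, l, m, o, p, q, r, t, u, v.
That is 19 leaves.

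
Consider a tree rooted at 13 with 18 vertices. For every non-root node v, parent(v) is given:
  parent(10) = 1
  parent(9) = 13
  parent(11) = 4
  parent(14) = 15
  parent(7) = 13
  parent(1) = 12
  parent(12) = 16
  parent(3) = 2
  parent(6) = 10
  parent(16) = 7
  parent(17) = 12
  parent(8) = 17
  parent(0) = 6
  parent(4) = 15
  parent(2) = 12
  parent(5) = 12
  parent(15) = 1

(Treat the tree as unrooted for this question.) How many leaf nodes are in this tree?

Exactly 7 nodes have a single neighbour: 0, 3, 5, 8, 9, 11, 14.

7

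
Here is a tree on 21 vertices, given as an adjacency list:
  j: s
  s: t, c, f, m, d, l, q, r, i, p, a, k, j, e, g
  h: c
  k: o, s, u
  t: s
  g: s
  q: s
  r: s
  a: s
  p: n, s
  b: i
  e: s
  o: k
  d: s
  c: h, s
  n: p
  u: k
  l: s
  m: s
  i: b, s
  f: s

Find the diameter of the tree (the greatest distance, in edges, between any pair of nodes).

4

BFS from b reaches h last, at distance 4; BFS from h confirms no node is farther.
Path: b – i – s – c – h.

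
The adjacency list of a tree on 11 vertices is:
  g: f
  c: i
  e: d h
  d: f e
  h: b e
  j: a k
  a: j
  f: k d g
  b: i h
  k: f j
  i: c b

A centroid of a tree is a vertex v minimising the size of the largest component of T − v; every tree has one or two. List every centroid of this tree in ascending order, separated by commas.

d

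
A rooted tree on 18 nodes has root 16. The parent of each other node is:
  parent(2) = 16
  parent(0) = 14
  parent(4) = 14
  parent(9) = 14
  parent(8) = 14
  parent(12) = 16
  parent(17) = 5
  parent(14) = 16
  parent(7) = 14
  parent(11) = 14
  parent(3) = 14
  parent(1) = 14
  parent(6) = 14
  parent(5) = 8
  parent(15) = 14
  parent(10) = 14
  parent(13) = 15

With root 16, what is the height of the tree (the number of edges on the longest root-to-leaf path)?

4

A deepest node is 17, reached by 16-14-8-5-17.
That path has 4 edges, so the height is 4.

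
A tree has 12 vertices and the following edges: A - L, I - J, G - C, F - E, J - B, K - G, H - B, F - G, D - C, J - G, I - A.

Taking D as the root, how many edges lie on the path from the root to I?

4

Path from D to I: D – C – G – J – I, which has 4 edges.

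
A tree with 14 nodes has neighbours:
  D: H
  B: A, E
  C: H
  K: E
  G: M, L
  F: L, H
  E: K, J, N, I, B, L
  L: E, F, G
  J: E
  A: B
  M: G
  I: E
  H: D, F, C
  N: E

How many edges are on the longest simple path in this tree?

6

BFS from A reaches C last, at distance 6; BFS from C confirms no node is farther.
Path: A - B - E - L - F - H - C.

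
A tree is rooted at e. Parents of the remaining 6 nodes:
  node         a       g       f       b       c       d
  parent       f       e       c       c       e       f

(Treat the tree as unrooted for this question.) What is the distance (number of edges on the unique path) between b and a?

Walking from b: b–c–f–a. Length 3.

3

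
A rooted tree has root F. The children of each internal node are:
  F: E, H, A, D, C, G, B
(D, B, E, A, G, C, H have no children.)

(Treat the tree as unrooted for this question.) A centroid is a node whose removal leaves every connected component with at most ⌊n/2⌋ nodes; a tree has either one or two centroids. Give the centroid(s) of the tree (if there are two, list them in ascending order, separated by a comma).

F

If F is removed the pieces have sizes 1, 1, 1, 1, 1, 1, 1, all ≤ ⌊8/2⌋ = 4.
Every other node leaves some component of size > 4, so the centroid is unique.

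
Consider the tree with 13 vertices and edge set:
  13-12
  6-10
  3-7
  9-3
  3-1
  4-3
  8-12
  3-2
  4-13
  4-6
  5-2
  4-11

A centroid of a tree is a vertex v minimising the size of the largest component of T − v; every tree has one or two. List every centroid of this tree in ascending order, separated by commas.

Removing 4 splits the tree into components of sizes 6, 3, 2, 1; the largest is 6 ≤ ⌊13/2⌋ = 6.
No neighbour of 4 does as well, so 4 is the unique centroid.

4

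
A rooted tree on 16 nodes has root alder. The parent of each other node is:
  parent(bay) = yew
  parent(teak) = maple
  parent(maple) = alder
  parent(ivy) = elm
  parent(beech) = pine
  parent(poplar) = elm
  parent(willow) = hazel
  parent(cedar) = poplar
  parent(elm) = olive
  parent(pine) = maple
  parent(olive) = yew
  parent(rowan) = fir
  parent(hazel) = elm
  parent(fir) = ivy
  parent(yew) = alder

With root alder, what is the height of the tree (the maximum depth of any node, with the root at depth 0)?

6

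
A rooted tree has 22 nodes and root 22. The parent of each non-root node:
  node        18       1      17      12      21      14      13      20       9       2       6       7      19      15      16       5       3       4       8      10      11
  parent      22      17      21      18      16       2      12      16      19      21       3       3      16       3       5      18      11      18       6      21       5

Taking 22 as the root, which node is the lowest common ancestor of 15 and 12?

Ancestors of 15 (toward the root): 15, 3, 11, 5, 18, 22.
Ancestors of 12: 12, 18, 22.
The deepest node appearing in both lists is 18.

18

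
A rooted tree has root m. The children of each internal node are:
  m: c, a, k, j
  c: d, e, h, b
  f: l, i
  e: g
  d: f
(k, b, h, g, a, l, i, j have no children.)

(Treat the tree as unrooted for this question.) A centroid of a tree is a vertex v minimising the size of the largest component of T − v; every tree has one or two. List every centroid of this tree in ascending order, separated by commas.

c

If c is removed the pieces have sizes 4, 4, 2, 1, 1, all ≤ ⌊13/2⌋ = 6.
Every other node leaves some component of size > 6, so the centroid is unique.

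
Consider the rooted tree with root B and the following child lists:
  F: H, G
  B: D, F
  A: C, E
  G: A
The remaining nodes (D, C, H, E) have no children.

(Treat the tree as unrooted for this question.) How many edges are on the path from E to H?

E – A – G – F – H: 4 edges.

4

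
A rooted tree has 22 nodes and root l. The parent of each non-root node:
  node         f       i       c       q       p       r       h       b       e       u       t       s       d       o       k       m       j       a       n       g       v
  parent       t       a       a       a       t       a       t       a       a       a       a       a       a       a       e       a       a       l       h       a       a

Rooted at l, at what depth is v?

Path from l to v: l → a → v, which has 2 edges.

2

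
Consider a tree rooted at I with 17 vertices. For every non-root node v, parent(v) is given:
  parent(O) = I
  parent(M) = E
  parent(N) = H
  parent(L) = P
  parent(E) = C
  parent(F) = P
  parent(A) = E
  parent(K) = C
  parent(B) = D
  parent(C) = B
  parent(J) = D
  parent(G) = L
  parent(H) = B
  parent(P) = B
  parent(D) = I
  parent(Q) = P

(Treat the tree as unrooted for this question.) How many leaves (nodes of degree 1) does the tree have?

9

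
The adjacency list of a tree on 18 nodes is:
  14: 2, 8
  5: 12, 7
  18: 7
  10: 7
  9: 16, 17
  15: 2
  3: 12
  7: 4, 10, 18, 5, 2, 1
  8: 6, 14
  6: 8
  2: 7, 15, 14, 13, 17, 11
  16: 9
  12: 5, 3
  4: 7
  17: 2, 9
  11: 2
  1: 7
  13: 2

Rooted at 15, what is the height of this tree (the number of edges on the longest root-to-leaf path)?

5

The longest root-to-leaf path is 15 → 2 → 7 → 5 → 12 → 3 (5 edges).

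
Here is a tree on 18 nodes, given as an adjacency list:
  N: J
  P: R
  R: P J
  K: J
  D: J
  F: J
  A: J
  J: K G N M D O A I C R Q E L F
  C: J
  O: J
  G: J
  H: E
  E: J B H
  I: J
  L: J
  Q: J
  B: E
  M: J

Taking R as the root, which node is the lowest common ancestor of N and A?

J

Ancestors of N (toward the root): N, J, R.
Ancestors of A: A, J, R.
The deepest node appearing in both lists is J.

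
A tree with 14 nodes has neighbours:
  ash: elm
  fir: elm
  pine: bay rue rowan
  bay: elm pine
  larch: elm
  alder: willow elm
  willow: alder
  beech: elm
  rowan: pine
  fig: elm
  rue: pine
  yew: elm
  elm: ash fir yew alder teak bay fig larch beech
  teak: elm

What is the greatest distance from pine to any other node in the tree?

4

The node farthest from pine is willow, via pine–bay–elm–alder–willow — 4 edges.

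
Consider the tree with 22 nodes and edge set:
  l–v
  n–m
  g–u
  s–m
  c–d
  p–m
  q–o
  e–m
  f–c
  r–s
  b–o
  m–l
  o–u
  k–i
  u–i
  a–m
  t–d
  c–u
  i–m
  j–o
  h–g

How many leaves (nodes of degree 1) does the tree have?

13

Degree-1 nodes: a, b, e, f, h, j, k, n, p, q, r, t, v — 13 of them.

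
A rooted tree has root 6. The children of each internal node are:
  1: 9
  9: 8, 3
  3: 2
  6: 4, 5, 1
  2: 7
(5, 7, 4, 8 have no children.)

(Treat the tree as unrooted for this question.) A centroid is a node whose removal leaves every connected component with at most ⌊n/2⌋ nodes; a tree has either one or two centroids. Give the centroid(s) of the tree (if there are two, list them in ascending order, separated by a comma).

If 9 is removed the pieces have sizes 4, 3, 1, all ≤ ⌊9/2⌋ = 4.
No neighbour of 9 does as well, so 9 is the unique centroid.

9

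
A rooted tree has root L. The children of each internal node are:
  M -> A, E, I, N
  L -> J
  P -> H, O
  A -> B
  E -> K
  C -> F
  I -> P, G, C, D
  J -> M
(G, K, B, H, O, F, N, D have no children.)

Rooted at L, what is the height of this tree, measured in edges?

5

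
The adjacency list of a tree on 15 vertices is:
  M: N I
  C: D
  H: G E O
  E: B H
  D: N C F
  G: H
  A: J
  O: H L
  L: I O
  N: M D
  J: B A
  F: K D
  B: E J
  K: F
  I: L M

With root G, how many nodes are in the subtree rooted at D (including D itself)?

4

Descendants of D (including itself): D, C, F, K. That's 4.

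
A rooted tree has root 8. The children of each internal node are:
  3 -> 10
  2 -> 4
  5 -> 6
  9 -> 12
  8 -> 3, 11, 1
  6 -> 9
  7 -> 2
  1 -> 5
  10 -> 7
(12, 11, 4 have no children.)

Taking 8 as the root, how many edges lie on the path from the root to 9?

Path from 8 to 9: 8 → 1 → 5 → 6 → 9, which has 4 edges.

4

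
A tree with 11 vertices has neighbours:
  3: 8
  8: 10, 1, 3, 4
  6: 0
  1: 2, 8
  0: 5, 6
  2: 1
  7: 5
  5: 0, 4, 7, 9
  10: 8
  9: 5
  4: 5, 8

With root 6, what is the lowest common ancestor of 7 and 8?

Path 7→root: 7 5 0 6; path 8→root: 8 4 5 0 6.
First common node: 5.

5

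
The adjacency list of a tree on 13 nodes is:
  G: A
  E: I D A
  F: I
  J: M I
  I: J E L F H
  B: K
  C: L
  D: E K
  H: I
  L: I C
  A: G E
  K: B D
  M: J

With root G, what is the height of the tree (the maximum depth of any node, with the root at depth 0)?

5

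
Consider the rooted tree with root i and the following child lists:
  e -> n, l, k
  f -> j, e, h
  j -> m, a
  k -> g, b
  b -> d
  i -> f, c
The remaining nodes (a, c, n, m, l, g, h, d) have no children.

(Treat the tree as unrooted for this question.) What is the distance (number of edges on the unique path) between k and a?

4

The path is k - e - f - j - a, which has 4 edges.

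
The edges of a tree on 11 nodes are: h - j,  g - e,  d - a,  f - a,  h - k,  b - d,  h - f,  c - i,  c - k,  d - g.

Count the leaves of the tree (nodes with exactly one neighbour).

The leaves are b, e, i, j.
That is 4 leaves.

4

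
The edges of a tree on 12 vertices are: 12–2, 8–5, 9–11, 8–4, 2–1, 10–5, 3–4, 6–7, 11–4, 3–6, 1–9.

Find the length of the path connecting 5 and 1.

Walking from 5: 5 - 8 - 4 - 11 - 9 - 1. Length 5.

5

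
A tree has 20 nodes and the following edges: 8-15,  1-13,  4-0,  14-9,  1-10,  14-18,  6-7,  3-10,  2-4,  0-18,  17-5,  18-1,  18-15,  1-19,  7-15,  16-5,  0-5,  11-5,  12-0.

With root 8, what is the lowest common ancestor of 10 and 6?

10's ancestor chain is 10, 1, 18, 15, 8 and 6's is 6, 7, 15, 8; they first meet at 15.

15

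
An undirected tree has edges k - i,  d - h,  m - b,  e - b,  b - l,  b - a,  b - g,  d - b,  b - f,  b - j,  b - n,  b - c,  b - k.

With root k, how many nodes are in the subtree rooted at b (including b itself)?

12

The subtree rooted at b contains: b, d, l, a, c, j, e, g, f, m, n, h — 12 nodes.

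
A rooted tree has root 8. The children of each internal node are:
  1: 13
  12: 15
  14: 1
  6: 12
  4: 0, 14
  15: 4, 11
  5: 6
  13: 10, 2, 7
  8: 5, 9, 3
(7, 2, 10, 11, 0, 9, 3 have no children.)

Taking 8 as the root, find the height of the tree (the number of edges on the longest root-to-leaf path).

9

The longest root-to-leaf path is 8–5–6–12–15–4–14–1–13–10 (9 edges).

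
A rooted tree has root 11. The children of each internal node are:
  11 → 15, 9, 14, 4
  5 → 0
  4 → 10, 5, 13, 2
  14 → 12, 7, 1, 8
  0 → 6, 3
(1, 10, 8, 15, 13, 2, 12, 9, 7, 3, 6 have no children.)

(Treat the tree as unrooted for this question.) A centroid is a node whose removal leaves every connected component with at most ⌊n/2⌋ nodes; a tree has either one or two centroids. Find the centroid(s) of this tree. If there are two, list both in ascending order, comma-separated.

4, 11

Removing 11 splits the tree into components of sizes 8, 5, 1, 1; the largest is 8 ≤ ⌊16/2⌋ = 8.
Its neighbour 4 also leaves a largest component of size 8, so both are centroids.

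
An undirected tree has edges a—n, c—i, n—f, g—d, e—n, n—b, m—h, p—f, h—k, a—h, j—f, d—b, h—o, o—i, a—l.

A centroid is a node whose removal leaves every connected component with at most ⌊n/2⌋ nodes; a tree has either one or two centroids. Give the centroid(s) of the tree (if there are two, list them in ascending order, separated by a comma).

If n is removed the pieces have sizes 8, 3, 3, 1, all ≤ ⌊16/2⌋ = 8.
Its neighbour a also leaves a largest component of size 8, so both are centroids.

a, n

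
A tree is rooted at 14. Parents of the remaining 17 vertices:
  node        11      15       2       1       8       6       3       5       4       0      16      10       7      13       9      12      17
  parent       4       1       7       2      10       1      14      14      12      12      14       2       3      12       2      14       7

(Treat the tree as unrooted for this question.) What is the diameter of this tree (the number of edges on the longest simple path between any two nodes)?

BFS from 11 reaches 15 last, at distance 8; BFS from 15 confirms no node is farther.
Path: 11-4-12-14-3-7-2-1-15.

8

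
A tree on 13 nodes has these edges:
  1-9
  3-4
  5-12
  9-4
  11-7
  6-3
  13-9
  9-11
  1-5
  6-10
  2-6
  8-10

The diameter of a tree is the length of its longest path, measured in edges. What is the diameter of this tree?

BFS from 8 reaches 12 last, at distance 8; BFS from 12 confirms no node is farther.
Path: 8 - 10 - 6 - 3 - 4 - 9 - 1 - 5 - 12.

8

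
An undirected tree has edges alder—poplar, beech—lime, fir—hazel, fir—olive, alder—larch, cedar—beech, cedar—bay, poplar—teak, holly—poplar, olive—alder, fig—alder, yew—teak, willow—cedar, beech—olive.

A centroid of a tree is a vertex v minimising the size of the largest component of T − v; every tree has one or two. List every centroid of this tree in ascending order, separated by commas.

Delete olive: the remaining components have sizes 7, 5, 2. Max 7 ≤ 7, so olive is a centroid.
No neighbour of olive does as well, so olive is the unique centroid.

olive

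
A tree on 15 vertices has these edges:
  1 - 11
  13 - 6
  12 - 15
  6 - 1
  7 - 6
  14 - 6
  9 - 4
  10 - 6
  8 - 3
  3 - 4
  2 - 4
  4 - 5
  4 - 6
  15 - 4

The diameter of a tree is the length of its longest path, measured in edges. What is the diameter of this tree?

5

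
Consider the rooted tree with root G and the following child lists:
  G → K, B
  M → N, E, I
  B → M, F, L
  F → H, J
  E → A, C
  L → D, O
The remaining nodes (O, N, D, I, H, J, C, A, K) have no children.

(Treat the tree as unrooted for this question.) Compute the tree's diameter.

A longest path is H–F–B–M–E–A, with 5 edges.

5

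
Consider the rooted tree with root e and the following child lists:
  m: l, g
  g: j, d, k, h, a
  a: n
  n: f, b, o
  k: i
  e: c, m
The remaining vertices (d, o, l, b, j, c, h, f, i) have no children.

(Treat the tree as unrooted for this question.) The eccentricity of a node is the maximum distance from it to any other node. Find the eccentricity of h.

4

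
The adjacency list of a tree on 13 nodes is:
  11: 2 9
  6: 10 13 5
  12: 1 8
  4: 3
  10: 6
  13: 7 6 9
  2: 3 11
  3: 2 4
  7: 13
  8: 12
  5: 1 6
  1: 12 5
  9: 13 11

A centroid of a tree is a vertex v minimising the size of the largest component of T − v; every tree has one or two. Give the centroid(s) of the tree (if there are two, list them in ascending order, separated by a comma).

13

Removing 13 splits the tree into components of sizes 6, 5, 1; the largest is 6 ≤ ⌊13/2⌋ = 6.
No neighbour of 13 does as well, so 13 is the unique centroid.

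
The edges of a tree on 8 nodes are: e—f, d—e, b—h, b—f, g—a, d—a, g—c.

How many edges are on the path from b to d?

The path is b–f–e–d, which has 3 edges.

3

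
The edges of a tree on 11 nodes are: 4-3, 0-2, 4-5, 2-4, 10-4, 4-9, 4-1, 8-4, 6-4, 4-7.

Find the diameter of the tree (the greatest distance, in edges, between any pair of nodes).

3

Starting from 0, a farthest node is 10 at distance 3.
One longest path: 0 – 2 – 4 – 10.
So the diameter is 3.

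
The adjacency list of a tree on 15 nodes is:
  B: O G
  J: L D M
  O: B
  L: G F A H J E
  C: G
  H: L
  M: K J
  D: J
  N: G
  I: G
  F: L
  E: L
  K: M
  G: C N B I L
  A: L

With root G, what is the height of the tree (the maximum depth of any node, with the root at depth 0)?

A deepest node is K, reached by G-L-J-M-K.
That path has 4 edges, so the height is 4.

4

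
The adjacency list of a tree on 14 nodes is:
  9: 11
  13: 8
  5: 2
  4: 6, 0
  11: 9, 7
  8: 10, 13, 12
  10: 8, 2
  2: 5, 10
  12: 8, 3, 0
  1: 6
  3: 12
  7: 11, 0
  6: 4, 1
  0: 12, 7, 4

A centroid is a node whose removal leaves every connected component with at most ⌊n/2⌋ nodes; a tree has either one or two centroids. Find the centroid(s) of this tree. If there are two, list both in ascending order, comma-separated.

0, 12

If 12 is removed the pieces have sizes 7, 5, 1, all ≤ ⌊14/2⌋ = 7.
Its neighbour 0 also leaves a largest component of size 7, so both are centroids.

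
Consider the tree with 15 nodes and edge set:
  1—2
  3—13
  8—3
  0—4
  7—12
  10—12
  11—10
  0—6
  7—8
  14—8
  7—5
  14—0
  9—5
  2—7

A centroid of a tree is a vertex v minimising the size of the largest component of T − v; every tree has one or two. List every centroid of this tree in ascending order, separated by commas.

7

If 7 is removed the pieces have sizes 7, 3, 2, 2, all ≤ ⌊15/2⌋ = 7.
Every other node leaves some component of size > 7, so the centroid is unique.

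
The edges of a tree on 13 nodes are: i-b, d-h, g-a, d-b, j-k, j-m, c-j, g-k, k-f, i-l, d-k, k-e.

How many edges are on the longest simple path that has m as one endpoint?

6

The node farthest from m is l, via m – j – k – d – b – i – l — 6 edges.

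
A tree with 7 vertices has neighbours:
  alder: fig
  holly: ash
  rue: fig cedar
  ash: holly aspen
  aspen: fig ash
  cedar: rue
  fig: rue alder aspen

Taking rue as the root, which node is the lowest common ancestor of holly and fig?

fig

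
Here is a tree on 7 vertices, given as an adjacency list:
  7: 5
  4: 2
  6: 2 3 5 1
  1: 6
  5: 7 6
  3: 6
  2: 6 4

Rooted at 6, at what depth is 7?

2

Climbing from 7 to the root: 7 → 5 → 6. That's 2 steps.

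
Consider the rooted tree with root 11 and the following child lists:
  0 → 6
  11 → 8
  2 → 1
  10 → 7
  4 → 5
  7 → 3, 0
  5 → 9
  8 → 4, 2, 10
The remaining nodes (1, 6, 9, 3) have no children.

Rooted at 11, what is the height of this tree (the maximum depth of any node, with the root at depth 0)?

5

The longest root-to-leaf path is 11–8–10–7–0–6 (5 edges).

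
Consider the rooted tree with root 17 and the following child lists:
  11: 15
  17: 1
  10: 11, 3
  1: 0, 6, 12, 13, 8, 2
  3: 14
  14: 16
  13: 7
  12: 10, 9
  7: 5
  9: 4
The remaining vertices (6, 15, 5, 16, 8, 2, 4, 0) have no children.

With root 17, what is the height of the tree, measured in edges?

16 sits deepest: 17–1–12–10–3–14–16 — 6 edges from the root.

6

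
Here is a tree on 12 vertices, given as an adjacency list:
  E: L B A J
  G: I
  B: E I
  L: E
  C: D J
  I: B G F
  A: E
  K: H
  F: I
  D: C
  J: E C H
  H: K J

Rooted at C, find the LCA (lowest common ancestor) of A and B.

Path A→root: A E J C; path B→root: B E J C.
First common node: E.

E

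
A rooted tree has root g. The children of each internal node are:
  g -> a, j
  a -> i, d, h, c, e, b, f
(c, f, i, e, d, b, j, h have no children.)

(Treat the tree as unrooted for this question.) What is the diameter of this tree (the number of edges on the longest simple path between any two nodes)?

3

Starting from j, a farthest node is h at distance 3.
One longest path: j–g–a–h.
So the diameter is 3.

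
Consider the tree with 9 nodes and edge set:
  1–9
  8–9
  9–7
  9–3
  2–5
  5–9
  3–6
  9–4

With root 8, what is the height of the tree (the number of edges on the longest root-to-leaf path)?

A deepest node is 2, reached by 8 – 9 – 5 – 2.
That path has 3 edges, so the height is 3.

3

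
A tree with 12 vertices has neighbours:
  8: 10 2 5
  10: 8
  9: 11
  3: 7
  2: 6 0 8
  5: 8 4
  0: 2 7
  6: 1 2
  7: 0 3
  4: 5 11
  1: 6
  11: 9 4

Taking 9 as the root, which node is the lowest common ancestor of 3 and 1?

Ancestors of 3 (toward the root): 3, 7, 0, 2, 8, 5, 4, 11, 9.
Ancestors of 1: 1, 6, 2, 8, 5, 4, 11, 9.
The deepest node appearing in both lists is 2.

2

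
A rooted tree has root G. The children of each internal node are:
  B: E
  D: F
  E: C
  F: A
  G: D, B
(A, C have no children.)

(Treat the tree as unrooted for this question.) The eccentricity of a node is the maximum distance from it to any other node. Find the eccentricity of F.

Distances from F peak at 5, attained at C.
F-D-G-B-E-C

5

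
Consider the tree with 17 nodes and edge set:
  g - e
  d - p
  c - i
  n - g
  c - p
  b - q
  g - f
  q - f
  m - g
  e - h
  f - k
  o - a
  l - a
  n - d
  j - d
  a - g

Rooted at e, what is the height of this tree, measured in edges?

The longest root-to-leaf path is e – g – n – d – p – c – i (6 edges).

6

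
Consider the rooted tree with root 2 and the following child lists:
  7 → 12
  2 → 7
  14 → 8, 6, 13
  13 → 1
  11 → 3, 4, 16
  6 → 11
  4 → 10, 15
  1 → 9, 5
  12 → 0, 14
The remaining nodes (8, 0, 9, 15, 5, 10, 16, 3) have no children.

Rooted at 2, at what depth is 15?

7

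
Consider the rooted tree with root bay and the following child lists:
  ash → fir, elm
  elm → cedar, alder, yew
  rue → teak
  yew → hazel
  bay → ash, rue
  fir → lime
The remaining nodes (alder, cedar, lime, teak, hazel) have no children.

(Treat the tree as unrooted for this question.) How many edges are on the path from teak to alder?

teak–rue–bay–ash–elm–alder: 5 edges.

5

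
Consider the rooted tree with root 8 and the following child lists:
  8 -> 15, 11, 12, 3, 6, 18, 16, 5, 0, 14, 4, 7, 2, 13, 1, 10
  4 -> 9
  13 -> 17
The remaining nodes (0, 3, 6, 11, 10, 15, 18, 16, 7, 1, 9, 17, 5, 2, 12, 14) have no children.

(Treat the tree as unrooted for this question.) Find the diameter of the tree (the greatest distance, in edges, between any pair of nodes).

4

A longest path is 9-4-8-13-17, with 4 edges.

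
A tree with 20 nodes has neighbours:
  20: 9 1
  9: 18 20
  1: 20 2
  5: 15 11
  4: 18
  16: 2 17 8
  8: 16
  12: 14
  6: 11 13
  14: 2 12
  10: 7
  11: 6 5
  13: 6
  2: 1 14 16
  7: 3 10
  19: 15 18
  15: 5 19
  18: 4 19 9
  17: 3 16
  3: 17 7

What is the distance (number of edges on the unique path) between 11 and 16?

9

The path is 11 - 5 - 15 - 19 - 18 - 9 - 20 - 1 - 2 - 16, which has 9 edges.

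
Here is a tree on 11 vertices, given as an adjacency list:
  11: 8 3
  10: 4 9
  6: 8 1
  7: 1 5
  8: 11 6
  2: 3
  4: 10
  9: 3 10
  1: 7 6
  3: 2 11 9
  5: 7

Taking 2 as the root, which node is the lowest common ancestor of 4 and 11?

Path 4→root: 4 10 9 3 2; path 11→root: 11 3 2.
First common node: 3.

3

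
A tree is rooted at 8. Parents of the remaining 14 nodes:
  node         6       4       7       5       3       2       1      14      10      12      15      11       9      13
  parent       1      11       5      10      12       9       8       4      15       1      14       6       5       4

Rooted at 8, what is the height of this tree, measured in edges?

A deepest node is 2, reached by 8 – 1 – 6 – 11 – 4 – 14 – 15 – 10 – 5 – 9 – 2.
That path has 10 edges, so the height is 10.

10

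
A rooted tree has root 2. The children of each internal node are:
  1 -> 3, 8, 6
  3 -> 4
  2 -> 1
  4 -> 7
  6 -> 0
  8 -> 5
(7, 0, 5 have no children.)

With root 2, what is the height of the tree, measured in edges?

4

7 sits deepest: 2 → 1 → 3 → 4 → 7 — 4 edges from the root.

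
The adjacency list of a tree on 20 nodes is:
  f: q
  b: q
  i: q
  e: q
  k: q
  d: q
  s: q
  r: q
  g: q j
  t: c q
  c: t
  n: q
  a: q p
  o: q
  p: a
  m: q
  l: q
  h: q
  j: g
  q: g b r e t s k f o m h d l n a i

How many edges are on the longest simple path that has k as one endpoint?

Distances from k peak at 3, attained at j (p, c also at distance 3).
k–q–g–j

3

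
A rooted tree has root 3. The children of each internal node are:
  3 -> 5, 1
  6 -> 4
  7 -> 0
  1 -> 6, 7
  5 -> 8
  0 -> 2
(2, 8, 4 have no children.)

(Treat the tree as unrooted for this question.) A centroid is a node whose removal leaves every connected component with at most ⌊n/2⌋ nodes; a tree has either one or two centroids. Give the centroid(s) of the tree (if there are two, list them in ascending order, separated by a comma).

Removing 1 splits the tree into components of sizes 3, 3, 2; the largest is 3 ≤ ⌊9/2⌋ = 4.
Every other node leaves some component of size > 4, so the centroid is unique.

1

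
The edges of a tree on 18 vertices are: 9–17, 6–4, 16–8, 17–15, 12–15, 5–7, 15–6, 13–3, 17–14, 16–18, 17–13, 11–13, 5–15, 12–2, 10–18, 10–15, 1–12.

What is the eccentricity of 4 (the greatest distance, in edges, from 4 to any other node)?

6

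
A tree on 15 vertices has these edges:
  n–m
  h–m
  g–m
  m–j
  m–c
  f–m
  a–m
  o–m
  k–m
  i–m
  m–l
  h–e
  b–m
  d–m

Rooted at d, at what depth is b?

d – m – b — 2 edges.

2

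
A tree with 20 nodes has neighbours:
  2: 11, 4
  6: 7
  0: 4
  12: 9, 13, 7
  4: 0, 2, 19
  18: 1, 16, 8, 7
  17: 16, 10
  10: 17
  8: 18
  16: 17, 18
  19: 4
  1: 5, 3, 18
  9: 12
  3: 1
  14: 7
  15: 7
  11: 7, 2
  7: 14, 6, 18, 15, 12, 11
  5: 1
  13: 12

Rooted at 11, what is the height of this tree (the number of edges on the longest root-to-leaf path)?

10 sits deepest: 11–7–18–16–17–10 — 5 edges from the root.

5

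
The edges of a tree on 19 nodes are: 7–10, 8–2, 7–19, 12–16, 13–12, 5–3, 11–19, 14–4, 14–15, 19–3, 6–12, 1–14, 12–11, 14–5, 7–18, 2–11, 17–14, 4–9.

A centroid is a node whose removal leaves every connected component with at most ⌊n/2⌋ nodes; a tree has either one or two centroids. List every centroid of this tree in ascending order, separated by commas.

If 19 is removed the pieces have sizes 8, 7, 3, all ≤ ⌊19/2⌋ = 9.
No neighbour of 19 does as well, so 19 is the unique centroid.

19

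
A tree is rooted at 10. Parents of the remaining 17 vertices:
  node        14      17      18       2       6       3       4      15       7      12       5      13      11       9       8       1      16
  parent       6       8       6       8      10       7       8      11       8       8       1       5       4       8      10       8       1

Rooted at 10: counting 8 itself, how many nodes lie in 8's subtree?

Descendants of 8 (including itself): 8, 9, 7, 1, 17, 12, 4, 2, 3, 5, 16, 11, 13, 15. That's 14.

14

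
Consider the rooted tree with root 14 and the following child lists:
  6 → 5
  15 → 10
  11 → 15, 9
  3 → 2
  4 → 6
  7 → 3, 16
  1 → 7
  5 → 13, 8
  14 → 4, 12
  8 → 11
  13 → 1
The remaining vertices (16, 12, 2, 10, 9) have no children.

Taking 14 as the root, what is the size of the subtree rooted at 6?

The subtree rooted at 6 contains: 6, 5, 13, 8, 1, 11, 7, 9, 15, 3, 16, 10, 2 — 13 nodes.

13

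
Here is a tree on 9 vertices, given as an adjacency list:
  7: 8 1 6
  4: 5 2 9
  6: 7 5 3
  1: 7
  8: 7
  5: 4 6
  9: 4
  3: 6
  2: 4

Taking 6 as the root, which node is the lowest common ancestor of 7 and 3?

6

Ancestors of 7 (toward the root): 7, 6.
Ancestors of 3: 3, 6.
The deepest node appearing in both lists is 6.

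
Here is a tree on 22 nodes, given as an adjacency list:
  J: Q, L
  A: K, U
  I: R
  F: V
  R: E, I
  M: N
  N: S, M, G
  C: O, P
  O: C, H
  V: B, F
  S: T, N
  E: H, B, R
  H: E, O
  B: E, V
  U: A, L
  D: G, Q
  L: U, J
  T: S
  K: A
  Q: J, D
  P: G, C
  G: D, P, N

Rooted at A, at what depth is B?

12

Path from A to B: A – U – L – J – Q – D – G – P – C – O – H – E – B, which has 12 edges.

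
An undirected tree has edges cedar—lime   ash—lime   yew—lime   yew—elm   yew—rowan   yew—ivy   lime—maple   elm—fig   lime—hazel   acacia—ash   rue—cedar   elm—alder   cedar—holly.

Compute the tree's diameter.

BFS from holly reaches alder last, at distance 5; BFS from alder confirms no node is farther.
Path: holly–cedar–lime–yew–elm–alder.

5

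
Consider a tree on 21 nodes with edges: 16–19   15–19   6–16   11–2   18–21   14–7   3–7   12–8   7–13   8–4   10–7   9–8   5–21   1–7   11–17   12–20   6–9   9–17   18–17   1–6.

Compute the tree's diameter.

A longest path is 13 - 7 - 1 - 6 - 9 - 17 - 18 - 21 - 5, with 8 edges.

8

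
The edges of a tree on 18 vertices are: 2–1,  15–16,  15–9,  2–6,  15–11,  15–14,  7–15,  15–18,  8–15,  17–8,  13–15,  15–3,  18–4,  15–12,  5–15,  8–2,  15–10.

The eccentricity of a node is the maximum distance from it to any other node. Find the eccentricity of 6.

5

The node farthest from 6 is 4, via 6-2-8-15-18-4 — 5 edges.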